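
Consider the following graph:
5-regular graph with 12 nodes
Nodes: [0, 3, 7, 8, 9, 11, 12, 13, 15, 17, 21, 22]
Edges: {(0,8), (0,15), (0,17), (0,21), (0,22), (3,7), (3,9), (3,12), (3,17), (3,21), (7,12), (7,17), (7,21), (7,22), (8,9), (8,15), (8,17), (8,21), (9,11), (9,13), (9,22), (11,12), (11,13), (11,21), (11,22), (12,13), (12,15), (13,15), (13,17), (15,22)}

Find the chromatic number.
χ(G) = 4

Clique number ω(G) = 3 (lower bound: χ ≥ ω).
Suppose a proper 3-coloring c exists. The clique [0, 8, 15] takes 3 distinct colors; by symmetry let c(0) = 1, c(8) = 2, c(15) = 3.
- Vertex 17: neighbors [0, 8] already have colors [1, 2] ⇒ c(17) = 3.
- Vertex 21: neighbors [0, 8] already have colors [1, 2] ⇒ c(21) = 3.
- Vertex 22: neighbors [0, 15] already have colors [1, 3] ⇒ c(22) = 2.
- Vertex 11: neighbors [22, 21] already have colors [2, 3] ⇒ c(11) = 1.
- Vertex 12: neighbors [11, 15] already have colors [1, 3] ⇒ c(12) = 2.
- Vertex 13: neighbors [11, 12, 15] already have colors [1, 2, 3] — all 3 colors blocked. Contradiction.
The forced assignments end in a contradiction, so G has no proper 3-coloring (χ ≥ 4).
The coloring below uses 4 colors, so χ(G) = 4.
A valid 4-coloring: color 1: [7, 8, 13]; color 2: [0, 9, 12]; color 3: [3, 11, 15]; color 4: [17, 21, 22].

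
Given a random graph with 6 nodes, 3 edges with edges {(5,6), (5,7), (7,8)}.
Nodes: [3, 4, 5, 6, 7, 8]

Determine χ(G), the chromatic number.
χ(G) = 2

Clique number ω(G) = 2 (lower bound: χ ≥ ω).
The graph is bipartite (no odd cycle), so 2 colors suffice: χ(G) = 2.
A valid 2-coloring: color 1: [3, 4, 6, 7]; color 2: [5, 8].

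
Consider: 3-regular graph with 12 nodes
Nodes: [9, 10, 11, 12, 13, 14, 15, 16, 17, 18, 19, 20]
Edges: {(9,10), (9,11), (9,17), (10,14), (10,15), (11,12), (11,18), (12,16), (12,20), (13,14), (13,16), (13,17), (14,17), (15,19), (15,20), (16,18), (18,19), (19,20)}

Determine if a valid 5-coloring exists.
A valid 5-coloring: color 1: [9, 12, 13, 15, 18]; color 2: [11, 14, 16, 20]; color 3: [10, 17, 19].
(χ(G) = 3 ≤ 5.)

Yes, G is 5-colorable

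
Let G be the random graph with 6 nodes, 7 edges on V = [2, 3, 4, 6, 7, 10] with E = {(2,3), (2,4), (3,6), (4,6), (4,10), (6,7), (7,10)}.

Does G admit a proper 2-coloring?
Yes, G is 2-colorable

A valid 2-coloring: color 1: [2, 6, 10]; color 2: [3, 4, 7].
(χ(G) = 2 ≤ 2.)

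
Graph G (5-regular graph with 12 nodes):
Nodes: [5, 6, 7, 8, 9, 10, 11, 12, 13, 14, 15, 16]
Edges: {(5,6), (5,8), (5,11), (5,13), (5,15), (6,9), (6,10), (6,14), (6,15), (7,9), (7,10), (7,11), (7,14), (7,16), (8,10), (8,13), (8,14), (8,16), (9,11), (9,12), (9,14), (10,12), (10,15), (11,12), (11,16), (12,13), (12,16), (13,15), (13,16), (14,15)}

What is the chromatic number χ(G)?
Clique number ω(G) = 3 (lower bound: χ ≥ ω).
Suppose a proper 3-coloring c exists. The clique [5, 6, 15] takes 3 distinct colors; by symmetry let c(5) = 1, c(6) = 2, c(15) = 3.
- Vertex 10: neighbors [6, 15] already have colors [2, 3] ⇒ c(10) = 1.
- Vertex 13: neighbors [5, 15] already have colors [1, 3] ⇒ c(13) = 2.
- Vertex 12: neighbors [10, 13] already have colors [1, 2] ⇒ c(12) = 3.
- Vertex 9: neighbors [6, 12] already have colors [2, 3] ⇒ c(9) = 1.
- Vertex 14: neighbors [9, 6, 15] already have colors [1, 2, 3] — all 3 colors blocked. Contradiction.
The forced assignments end in a contradiction, so G has no proper 3-coloring (χ ≥ 4).
The coloring below uses 4 colors, so χ(G) = 4.
A valid 4-coloring: color 1: [10, 11, 13, 14]; color 2: [6, 7, 8, 12]; color 3: [9, 15, 16]; color 4: [5].

χ(G) = 4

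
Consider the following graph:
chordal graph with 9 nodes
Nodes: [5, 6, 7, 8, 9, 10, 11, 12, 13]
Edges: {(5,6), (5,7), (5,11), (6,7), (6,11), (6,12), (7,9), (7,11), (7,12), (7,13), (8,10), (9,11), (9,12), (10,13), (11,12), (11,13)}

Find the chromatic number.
Clique number ω(G) = 4 (lower bound: χ ≥ ω).
The clique on [7, 9, 11, 12] has size 4, forcing χ ≥ 4, and the coloring below uses 4 colors, so χ(G) = 4.
A valid 4-coloring: color 1: [7, 10]; color 2: [8, 11]; color 3: [5, 12, 13]; color 4: [6, 9].

χ(G) = 4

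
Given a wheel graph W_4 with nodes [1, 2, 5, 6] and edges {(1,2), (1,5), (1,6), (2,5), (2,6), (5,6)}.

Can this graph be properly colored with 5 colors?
Yes, G is 5-colorable

A valid 5-coloring: color 1: [1]; color 2: [2]; color 3: [6]; color 4: [5].
(χ(G) = 4 ≤ 5.)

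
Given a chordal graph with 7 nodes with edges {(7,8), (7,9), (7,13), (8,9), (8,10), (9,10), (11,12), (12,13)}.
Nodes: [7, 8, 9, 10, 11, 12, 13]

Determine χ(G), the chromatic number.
χ(G) = 3

Clique number ω(G) = 3 (lower bound: χ ≥ ω).
The clique on [8, 9, 10] has size 3, forcing χ ≥ 3, and the coloring below uses 3 colors, so χ(G) = 3.
A valid 3-coloring: color 1: [8, 11, 13]; color 2: [7, 10, 12]; color 3: [9].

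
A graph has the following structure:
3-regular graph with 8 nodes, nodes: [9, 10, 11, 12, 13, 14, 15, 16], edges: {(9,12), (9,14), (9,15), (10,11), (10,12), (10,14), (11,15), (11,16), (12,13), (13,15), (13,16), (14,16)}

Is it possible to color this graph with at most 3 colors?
Yes, G is 3-colorable

A valid 3-coloring: color 1: [9, 10, 16]; color 2: [12, 14, 15]; color 3: [11, 13].
(χ(G) = 3 ≤ 3.)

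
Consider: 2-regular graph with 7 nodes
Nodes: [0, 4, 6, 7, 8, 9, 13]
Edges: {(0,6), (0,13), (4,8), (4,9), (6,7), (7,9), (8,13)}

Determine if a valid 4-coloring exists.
A valid 4-coloring: color 1: [0, 7, 8]; color 2: [4, 6, 13]; color 3: [9].
(χ(G) = 3 ≤ 4.)

Yes, G is 4-colorable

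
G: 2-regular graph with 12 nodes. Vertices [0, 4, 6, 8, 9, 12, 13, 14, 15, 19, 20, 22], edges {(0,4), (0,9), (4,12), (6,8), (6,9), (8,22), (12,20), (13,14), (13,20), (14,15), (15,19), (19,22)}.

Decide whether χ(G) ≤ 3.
Yes, G is 3-colorable

A valid 3-coloring: color 1: [0, 6, 12, 13, 15, 22]; color 2: [4, 8, 9, 14, 19, 20].
(χ(G) = 2 ≤ 3.)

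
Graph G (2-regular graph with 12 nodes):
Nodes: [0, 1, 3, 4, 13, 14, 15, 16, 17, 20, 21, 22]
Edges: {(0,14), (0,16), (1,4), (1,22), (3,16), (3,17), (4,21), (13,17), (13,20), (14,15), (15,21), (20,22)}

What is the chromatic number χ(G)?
Clique number ω(G) = 2 (lower bound: χ ≥ ω).
The graph is bipartite (no odd cycle), so 2 colors suffice: χ(G) = 2.
A valid 2-coloring: color 1: [0, 3, 4, 13, 15, 22]; color 2: [1, 14, 16, 17, 20, 21].

χ(G) = 2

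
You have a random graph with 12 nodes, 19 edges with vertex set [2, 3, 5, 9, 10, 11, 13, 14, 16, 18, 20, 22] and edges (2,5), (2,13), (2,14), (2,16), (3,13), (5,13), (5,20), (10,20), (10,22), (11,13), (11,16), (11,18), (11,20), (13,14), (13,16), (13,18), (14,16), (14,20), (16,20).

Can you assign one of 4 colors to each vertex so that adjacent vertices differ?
A valid 4-coloring: color 1: [9, 13, 20, 22]; color 2: [3, 5, 10, 16, 18]; color 3: [2, 11]; color 4: [14].
(χ(G) = 4 ≤ 4.)

Yes, G is 4-colorable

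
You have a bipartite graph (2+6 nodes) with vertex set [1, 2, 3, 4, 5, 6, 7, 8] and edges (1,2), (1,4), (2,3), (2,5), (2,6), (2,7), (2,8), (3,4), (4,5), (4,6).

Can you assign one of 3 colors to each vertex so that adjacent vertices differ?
A valid 3-coloring: color 1: [2, 4]; color 2: [1, 3, 5, 6, 7, 8].
(χ(G) = 2 ≤ 3.)

Yes, G is 3-colorable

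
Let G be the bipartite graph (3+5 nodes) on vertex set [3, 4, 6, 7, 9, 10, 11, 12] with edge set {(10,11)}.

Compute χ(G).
Clique number ω(G) = 2 (lower bound: χ ≥ ω).
The graph is bipartite (no odd cycle), so 2 colors suffice: χ(G) = 2.
A valid 2-coloring: color 1: [3, 4, 6, 7, 9, 10, 12]; color 2: [11].

χ(G) = 2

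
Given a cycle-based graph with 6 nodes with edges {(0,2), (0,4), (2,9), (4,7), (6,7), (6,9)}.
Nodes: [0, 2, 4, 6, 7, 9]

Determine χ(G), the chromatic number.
χ(G) = 2

Clique number ω(G) = 2 (lower bound: χ ≥ ω).
The graph is bipartite (no odd cycle), so 2 colors suffice: χ(G) = 2.
A valid 2-coloring: color 1: [0, 7, 9]; color 2: [2, 4, 6].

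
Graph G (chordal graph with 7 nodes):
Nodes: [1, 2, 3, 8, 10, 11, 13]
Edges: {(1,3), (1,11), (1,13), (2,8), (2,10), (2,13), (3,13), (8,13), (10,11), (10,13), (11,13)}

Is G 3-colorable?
Yes, G is 3-colorable

A valid 3-coloring: color 1: [13]; color 2: [2, 3, 11]; color 3: [1, 8, 10].
(χ(G) = 3 ≤ 3.)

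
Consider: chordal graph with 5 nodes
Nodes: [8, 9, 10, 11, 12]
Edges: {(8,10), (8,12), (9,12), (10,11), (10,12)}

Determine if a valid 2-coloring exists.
The clique on vertices [8, 10, 12] has size 3 > 2, so it alone needs 3 colors.

No, G is not 2-colorable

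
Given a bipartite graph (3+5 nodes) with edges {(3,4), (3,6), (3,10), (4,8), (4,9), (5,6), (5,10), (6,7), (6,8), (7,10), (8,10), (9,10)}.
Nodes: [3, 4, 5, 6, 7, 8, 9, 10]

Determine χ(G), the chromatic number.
Clique number ω(G) = 2 (lower bound: χ ≥ ω).
The graph is bipartite (no odd cycle), so 2 colors suffice: χ(G) = 2.
A valid 2-coloring: color 1: [4, 6, 10]; color 2: [3, 5, 7, 8, 9].

χ(G) = 2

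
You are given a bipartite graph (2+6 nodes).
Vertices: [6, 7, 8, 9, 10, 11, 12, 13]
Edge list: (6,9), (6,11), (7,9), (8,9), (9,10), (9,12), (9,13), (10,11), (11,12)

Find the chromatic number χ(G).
Clique number ω(G) = 2 (lower bound: χ ≥ ω).
The graph is bipartite (no odd cycle), so 2 colors suffice: χ(G) = 2.
A valid 2-coloring: color 1: [9, 11]; color 2: [6, 7, 8, 10, 12, 13].

χ(G) = 2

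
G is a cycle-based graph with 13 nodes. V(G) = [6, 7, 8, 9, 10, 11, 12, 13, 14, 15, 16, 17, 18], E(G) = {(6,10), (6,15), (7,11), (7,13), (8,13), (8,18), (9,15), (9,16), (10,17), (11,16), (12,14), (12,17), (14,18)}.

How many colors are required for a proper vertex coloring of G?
Clique number ω(G) = 2 (lower bound: χ ≥ ω).
Odd cycle [18, 14, 12, 17, 10, 6, 15, 9, 16, 11, 7, 13, 8] needs 3 colors (χ ≥ 3).
The coloring below uses 3 colors, so χ(G) = 3.
A valid 3-coloring: color 1: [10, 12, 13, 15, 16, 18]; color 2: [6, 8, 9, 11, 14, 17]; color 3: [7].

χ(G) = 3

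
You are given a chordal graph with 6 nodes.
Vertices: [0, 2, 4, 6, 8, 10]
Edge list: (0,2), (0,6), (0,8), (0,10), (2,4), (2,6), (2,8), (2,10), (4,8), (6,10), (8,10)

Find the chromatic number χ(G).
Clique number ω(G) = 4 (lower bound: χ ≥ ω).
The clique on [0, 2, 8, 10] has size 4, forcing χ ≥ 4, and the coloring below uses 4 colors, so χ(G) = 4.
A valid 4-coloring: color 1: [2]; color 2: [6, 8]; color 3: [4, 10]; color 4: [0].

χ(G) = 4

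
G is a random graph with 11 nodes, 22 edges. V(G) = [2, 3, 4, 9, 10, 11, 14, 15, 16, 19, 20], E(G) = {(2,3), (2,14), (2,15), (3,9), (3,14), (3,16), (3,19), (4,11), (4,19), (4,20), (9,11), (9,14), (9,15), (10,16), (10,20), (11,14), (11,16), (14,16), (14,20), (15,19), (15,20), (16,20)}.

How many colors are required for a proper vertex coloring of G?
Clique number ω(G) = 3 (lower bound: χ ≥ ω).
The clique on [10, 16, 20] has size 3, forcing χ ≥ 3, and the coloring below uses 3 colors, so χ(G) = 3.
A valid 3-coloring: color 1: [4, 10, 14, 15]; color 2: [3, 11, 20]; color 3: [2, 9, 16, 19].

χ(G) = 3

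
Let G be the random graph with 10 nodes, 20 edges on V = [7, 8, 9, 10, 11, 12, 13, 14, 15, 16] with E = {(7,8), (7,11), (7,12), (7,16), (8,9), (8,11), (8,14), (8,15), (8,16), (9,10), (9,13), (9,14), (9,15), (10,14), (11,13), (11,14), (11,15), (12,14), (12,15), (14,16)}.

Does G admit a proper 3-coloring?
Yes, G is 3-colorable

A valid 3-coloring: color 1: [8, 10, 12, 13]; color 2: [7, 14, 15]; color 3: [9, 11, 16].
(χ(G) = 3 ≤ 3.)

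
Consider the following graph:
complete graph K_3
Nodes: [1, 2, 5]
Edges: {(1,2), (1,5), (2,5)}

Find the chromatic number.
Clique number ω(G) = 3 (lower bound: χ ≥ ω).
The clique on [1, 2, 5] has size 3, forcing χ ≥ 3, and the coloring below uses 3 colors, so χ(G) = 3.
A valid 3-coloring: color 1: [1]; color 2: [5]; color 3: [2].

χ(G) = 3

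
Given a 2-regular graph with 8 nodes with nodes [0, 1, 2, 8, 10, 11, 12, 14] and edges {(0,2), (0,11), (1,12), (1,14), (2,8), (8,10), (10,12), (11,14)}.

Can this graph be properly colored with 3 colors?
Yes, G is 3-colorable

A valid 3-coloring: color 1: [1, 2, 10, 11]; color 2: [0, 8, 12, 14].
(χ(G) = 2 ≤ 3.)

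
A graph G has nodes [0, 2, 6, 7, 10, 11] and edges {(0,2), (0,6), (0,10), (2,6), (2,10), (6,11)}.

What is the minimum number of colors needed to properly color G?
Clique number ω(G) = 3 (lower bound: χ ≥ ω).
The clique on [0, 2, 10] has size 3, forcing χ ≥ 3, and the coloring below uses 3 colors, so χ(G) = 3.
A valid 3-coloring: color 1: [0, 7, 11]; color 2: [2]; color 3: [6, 10].

χ(G) = 3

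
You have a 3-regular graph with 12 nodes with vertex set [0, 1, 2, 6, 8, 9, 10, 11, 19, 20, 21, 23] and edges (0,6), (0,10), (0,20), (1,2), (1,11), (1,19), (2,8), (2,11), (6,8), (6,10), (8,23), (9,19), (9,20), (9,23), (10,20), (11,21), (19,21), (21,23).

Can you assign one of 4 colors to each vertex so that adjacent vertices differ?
Yes, G is 4-colorable

A valid 4-coloring: color 1: [6, 11, 19, 20, 23]; color 2: [0, 1, 8, 9, 21]; color 3: [2, 10].
(χ(G) = 3 ≤ 4.)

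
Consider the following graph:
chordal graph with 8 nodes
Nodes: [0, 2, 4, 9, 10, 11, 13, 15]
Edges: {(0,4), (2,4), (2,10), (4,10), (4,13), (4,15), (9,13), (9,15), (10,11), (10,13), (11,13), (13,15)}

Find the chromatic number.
Clique number ω(G) = 3 (lower bound: χ ≥ ω).
The clique on [9, 13, 15] has size 3, forcing χ ≥ 3, and the coloring below uses 3 colors, so χ(G) = 3.
A valid 3-coloring: color 1: [4, 9, 11]; color 2: [0, 2, 13]; color 3: [10, 15].

χ(G) = 3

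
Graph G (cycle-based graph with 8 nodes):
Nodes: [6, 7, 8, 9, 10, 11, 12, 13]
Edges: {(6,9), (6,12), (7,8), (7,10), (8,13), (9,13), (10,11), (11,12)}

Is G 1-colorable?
Edge (6,9) forces its endpoints to differ, so 1 color is not enough.

No, G is not 1-colorable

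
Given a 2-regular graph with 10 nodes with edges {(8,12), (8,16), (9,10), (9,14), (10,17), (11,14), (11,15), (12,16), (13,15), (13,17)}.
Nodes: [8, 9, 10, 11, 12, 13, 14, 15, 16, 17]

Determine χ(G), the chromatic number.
χ(G) = 3

Clique number ω(G) = 3 (lower bound: χ ≥ ω).
The clique on [8, 12, 16] has size 3, forcing χ ≥ 3, and the coloring below uses 3 colors, so χ(G) = 3.
A valid 3-coloring: color 1: [8, 9, 11, 17]; color 2: [10, 12, 13, 14]; color 3: [15, 16].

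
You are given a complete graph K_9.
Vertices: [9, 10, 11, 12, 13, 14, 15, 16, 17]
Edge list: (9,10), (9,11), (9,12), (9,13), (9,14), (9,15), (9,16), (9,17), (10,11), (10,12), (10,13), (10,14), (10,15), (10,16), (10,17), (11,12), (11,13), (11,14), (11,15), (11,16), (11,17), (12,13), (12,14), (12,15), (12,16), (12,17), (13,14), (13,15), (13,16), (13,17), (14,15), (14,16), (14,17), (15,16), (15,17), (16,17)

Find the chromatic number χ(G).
χ(G) = 9

Clique number ω(G) = 9 (lower bound: χ ≥ ω).
The clique on [9, 10, 11, 12, 13, 14, 15, 16, 17] has size 9, forcing χ ≥ 9, and the coloring below uses 9 colors, so χ(G) = 9.
A valid 9-coloring: color 1: [9]; color 2: [11]; color 3: [12]; color 4: [15]; color 5: [17]; color 6: [14]; color 7: [13]; color 8: [16]; color 9: [10].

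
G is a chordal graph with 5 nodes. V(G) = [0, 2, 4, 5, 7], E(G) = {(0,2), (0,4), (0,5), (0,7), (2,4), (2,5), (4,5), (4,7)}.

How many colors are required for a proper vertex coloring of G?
Clique number ω(G) = 4 (lower bound: χ ≥ ω).
The clique on [0, 2, 4, 5] has size 4, forcing χ ≥ 4, and the coloring below uses 4 colors, so χ(G) = 4.
A valid 4-coloring: color 1: [4]; color 2: [0]; color 3: [5, 7]; color 4: [2].

χ(G) = 4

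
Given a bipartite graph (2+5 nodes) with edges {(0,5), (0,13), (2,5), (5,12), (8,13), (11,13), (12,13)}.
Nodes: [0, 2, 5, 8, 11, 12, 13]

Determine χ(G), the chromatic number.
Clique number ω(G) = 2 (lower bound: χ ≥ ω).
The graph is bipartite (no odd cycle), so 2 colors suffice: χ(G) = 2.
A valid 2-coloring: color 1: [5, 13]; color 2: [0, 2, 8, 11, 12].

χ(G) = 2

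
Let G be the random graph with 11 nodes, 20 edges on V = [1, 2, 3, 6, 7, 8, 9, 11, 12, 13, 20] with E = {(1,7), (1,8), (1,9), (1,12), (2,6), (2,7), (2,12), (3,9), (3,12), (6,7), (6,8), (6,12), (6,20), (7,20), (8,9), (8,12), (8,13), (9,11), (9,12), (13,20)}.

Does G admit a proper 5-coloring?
A valid 5-coloring: color 1: [7, 11, 12, 13]; color 2: [6, 9]; color 3: [2, 3, 8, 20]; color 4: [1].
(χ(G) = 4 ≤ 5.)

Yes, G is 5-colorable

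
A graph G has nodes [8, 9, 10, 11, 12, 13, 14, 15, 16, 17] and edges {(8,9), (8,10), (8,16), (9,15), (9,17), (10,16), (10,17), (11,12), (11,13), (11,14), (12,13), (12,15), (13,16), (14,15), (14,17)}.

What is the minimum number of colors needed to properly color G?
Clique number ω(G) = 3 (lower bound: χ ≥ ω).
The clique on [8, 10, 16] has size 3, forcing χ ≥ 3, and the coloring below uses 3 colors, so χ(G) = 3.
A valid 3-coloring: color 1: [9, 10, 13, 14]; color 2: [8, 11, 15, 17]; color 3: [12, 16].

χ(G) = 3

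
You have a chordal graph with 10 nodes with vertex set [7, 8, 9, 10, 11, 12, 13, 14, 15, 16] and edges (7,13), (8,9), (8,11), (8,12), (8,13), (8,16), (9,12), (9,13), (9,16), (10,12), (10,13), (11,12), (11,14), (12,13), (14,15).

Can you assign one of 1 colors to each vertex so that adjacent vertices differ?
The clique on vertices [8, 9, 12, 13] has size 4 > 1, so it alone needs 4 colors.

No, G is not 1-colorable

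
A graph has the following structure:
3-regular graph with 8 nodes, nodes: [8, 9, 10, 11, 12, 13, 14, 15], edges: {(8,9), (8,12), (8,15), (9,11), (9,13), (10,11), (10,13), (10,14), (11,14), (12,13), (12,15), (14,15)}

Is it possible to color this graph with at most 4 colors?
Yes, G is 4-colorable

A valid 4-coloring: color 1: [8, 11, 13]; color 2: [9, 12, 14]; color 3: [10, 15].
(χ(G) = 3 ≤ 4.)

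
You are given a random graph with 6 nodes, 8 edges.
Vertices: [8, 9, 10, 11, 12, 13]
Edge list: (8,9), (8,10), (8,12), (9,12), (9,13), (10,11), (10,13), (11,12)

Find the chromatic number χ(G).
χ(G) = 3

Clique number ω(G) = 3 (lower bound: χ ≥ ω).
The clique on [8, 9, 12] has size 3, forcing χ ≥ 3, and the coloring below uses 3 colors, so χ(G) = 3.
A valid 3-coloring: color 1: [8, 11, 13]; color 2: [10, 12]; color 3: [9].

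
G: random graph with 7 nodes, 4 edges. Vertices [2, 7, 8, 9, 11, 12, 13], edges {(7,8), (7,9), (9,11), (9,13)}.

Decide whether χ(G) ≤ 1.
Edge (7,8) forces its endpoints to differ, so 1 color is not enough.

No, G is not 1-colorable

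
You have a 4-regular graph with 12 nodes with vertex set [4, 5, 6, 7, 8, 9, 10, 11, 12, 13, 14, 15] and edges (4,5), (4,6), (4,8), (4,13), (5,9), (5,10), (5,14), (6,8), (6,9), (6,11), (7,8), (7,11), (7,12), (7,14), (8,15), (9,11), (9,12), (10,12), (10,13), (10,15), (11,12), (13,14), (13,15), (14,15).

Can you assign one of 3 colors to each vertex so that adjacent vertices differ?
A valid 3-coloring: color 1: [4, 7, 9, 15]; color 2: [8, 10, 11, 14]; color 3: [5, 6, 12, 13].
(χ(G) = 3 ≤ 3.)

Yes, G is 3-colorable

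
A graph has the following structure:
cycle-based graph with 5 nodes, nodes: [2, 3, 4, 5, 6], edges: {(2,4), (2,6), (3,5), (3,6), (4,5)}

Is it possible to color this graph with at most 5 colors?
A valid 5-coloring: color 1: [3, 4]; color 2: [5, 6]; color 3: [2].
(χ(G) = 3 ≤ 5.)

Yes, G is 5-colorable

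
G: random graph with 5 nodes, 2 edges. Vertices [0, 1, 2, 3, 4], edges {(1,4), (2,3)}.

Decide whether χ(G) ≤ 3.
A valid 3-coloring: color 1: [0, 2, 4]; color 2: [1, 3].
(χ(G) = 2 ≤ 3.)

Yes, G is 3-colorable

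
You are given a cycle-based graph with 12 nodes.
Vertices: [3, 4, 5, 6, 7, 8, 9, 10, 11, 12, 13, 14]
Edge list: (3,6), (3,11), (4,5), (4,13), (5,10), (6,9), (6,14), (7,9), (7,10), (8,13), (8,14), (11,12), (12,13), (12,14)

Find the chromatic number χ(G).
Clique number ω(G) = 2 (lower bound: χ ≥ ω).
Odd cycle [7, 10, 5, 4, 13, 8, 14, 6, 9] needs 3 colors (χ ≥ 3).
The coloring below uses 3 colors, so χ(G) = 3.
A valid 3-coloring: color 1: [4, 6, 8, 10, 12]; color 2: [3, 5, 7, 13, 14]; color 3: [9, 11].

χ(G) = 3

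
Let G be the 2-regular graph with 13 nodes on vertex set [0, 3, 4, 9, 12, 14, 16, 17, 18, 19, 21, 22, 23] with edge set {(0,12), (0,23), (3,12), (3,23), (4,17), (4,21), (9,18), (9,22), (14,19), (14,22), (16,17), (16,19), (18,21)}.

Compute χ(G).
χ(G) = 3

Clique number ω(G) = 2 (lower bound: χ ≥ ω).
Odd cycle [16, 17, 4, 21, 18, 9, 22, 14, 19] needs 3 colors (χ ≥ 3).
The coloring below uses 3 colors, so χ(G) = 3.
A valid 3-coloring: color 1: [9, 12, 14, 17, 21, 23]; color 2: [0, 3, 4, 18, 19, 22]; color 3: [16].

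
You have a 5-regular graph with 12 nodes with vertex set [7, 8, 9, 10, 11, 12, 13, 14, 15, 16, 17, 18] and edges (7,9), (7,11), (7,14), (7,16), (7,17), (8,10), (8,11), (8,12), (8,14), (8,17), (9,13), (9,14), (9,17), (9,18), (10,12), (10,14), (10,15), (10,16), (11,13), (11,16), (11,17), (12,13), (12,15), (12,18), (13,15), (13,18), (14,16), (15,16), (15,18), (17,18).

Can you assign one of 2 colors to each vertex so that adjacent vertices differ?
No, G is not 2-colorable

The clique on vertices [12, 13, 15, 18] has size 4 > 2, so it alone needs 4 colors.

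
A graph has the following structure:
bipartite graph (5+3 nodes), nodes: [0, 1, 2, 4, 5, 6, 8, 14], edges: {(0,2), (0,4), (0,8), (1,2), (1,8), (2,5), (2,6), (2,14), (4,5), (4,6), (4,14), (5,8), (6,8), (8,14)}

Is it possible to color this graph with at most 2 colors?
A valid 2-coloring: color 1: [2, 4, 8]; color 2: [0, 1, 5, 6, 14].
(χ(G) = 2 ≤ 2.)

Yes, G is 2-colorable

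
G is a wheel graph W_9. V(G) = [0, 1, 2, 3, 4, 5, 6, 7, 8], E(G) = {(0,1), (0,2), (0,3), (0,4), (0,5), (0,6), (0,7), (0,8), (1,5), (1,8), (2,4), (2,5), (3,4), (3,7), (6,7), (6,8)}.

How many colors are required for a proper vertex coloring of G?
χ(G) = 3

Clique number ω(G) = 3 (lower bound: χ ≥ ω).
The clique on [0, 1, 8] has size 3, forcing χ ≥ 3, and the coloring below uses 3 colors, so χ(G) = 3.
A valid 3-coloring: color 1: [0]; color 2: [4, 5, 7, 8]; color 3: [1, 2, 3, 6].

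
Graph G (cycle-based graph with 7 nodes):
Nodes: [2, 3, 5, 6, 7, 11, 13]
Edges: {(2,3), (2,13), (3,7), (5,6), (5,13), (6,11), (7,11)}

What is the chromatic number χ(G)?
Clique number ω(G) = 2 (lower bound: χ ≥ ω).
Odd cycle [11, 7, 3, 2, 13, 5, 6] needs 3 colors (χ ≥ 3).
The coloring below uses 3 colors, so χ(G) = 3.
A valid 3-coloring: color 1: [3, 5, 11]; color 2: [2, 6, 7]; color 3: [13].

χ(G) = 3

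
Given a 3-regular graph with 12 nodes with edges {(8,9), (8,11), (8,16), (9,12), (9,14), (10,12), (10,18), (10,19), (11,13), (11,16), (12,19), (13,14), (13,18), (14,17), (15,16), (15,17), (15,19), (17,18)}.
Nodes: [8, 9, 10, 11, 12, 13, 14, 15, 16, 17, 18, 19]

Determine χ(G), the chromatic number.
χ(G) = 3

Clique number ω(G) = 3 (lower bound: χ ≥ ω).
The clique on [8, 11, 16] has size 3, forcing χ ≥ 3, and the coloring below uses 3 colors, so χ(G) = 3.
A valid 3-coloring: color 1: [11, 12, 14, 15, 18]; color 2: [9, 13, 16, 17, 19]; color 3: [8, 10].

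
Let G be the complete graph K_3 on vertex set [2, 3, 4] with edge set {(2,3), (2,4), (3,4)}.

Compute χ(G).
Clique number ω(G) = 3 (lower bound: χ ≥ ω).
The clique on [2, 3, 4] has size 3, forcing χ ≥ 3, and the coloring below uses 3 colors, so χ(G) = 3.
A valid 3-coloring: color 1: [2]; color 2: [3]; color 3: [4].

χ(G) = 3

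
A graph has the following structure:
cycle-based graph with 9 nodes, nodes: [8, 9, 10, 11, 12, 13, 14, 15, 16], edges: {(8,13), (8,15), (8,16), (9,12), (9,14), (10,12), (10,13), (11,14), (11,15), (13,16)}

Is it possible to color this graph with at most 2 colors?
No, G is not 2-colorable

The clique on vertices [8, 13, 16] has size 3 > 2, so it alone needs 3 colors.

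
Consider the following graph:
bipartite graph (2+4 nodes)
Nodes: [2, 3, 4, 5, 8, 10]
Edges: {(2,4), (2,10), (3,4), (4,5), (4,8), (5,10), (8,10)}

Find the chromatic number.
Clique number ω(G) = 2 (lower bound: χ ≥ ω).
The graph is bipartite (no odd cycle), so 2 colors suffice: χ(G) = 2.
A valid 2-coloring: color 1: [4, 10]; color 2: [2, 3, 5, 8].

χ(G) = 2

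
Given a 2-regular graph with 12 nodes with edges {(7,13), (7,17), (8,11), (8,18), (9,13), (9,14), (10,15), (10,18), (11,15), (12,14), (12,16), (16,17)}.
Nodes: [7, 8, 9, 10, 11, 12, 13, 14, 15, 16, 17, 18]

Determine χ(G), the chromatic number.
Clique number ω(G) = 2 (lower bound: χ ≥ ω).
Odd cycle [8, 18, 10, 15, 11] needs 3 colors (χ ≥ 3).
The coloring below uses 3 colors, so χ(G) = 3.
A valid 3-coloring: color 1: [7, 9, 15, 16, 18]; color 2: [8, 10, 12, 13, 17]; color 3: [11, 14].

χ(G) = 3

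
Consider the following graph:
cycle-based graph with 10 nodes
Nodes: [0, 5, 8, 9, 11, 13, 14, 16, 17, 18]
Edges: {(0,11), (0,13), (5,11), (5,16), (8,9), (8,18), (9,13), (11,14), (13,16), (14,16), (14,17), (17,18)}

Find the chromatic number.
Clique number ω(G) = 2 (lower bound: χ ≥ ω).
Odd cycle [0, 13, 16, 14, 11] needs 3 colors (χ ≥ 3).
The coloring below uses 3 colors, so χ(G) = 3.
A valid 3-coloring: color 1: [5, 13, 14, 18]; color 2: [8, 11, 16, 17]; color 3: [0, 9].

χ(G) = 3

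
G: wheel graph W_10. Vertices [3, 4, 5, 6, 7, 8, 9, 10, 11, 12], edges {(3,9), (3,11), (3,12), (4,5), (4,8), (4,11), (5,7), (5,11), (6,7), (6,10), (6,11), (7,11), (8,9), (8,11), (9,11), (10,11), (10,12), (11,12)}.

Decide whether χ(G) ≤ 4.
A valid 4-coloring: color 1: [11]; color 2: [3, 4, 7, 10]; color 3: [5, 6, 8, 12]; color 4: [9].
(χ(G) = 4 ≤ 4.)

Yes, G is 4-colorable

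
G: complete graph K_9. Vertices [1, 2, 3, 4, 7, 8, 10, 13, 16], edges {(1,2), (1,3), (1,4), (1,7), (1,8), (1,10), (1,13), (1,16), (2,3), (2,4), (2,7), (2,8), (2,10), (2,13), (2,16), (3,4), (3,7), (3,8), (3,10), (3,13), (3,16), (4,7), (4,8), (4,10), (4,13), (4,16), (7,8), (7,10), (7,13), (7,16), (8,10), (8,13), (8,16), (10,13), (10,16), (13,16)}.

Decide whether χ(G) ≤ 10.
Yes, G is 10-colorable

A valid 10-coloring: color 1: [2]; color 2: [1]; color 3: [4]; color 4: [8]; color 5: [13]; color 6: [16]; color 7: [3]; color 8: [7]; color 9: [10].
(χ(G) = 9 ≤ 10.)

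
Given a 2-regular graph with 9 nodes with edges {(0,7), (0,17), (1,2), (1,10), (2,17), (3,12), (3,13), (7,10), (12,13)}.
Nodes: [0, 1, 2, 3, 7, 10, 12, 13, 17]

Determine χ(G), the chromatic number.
χ(G) = 3

Clique number ω(G) = 3 (lower bound: χ ≥ ω).
The clique on [3, 12, 13] has size 3, forcing χ ≥ 3, and the coloring below uses 3 colors, so χ(G) = 3.
A valid 3-coloring: color 1: [0, 2, 10, 12]; color 2: [1, 3, 7, 17]; color 3: [13].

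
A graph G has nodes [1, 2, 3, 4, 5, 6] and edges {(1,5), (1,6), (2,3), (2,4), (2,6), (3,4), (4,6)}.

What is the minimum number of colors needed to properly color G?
Clique number ω(G) = 3 (lower bound: χ ≥ ω).
The clique on [2, 3, 4] has size 3, forcing χ ≥ 3, and the coloring below uses 3 colors, so χ(G) = 3.
A valid 3-coloring: color 1: [1, 2]; color 2: [4, 5]; color 3: [3, 6].

χ(G) = 3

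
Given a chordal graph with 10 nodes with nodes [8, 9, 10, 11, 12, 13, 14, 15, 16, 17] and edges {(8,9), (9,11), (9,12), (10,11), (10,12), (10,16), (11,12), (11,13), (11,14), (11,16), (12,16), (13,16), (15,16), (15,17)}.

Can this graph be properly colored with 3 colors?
No, G is not 3-colorable

The clique on vertices [10, 11, 12, 16] has size 4 > 3, so it alone needs 4 colors.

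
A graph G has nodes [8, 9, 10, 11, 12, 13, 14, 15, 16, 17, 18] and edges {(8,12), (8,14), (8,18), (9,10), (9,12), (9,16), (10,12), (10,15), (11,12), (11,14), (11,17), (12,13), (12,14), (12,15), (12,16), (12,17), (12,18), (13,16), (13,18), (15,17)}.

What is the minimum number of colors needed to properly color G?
χ(G) = 3

Clique number ω(G) = 3 (lower bound: χ ≥ ω).
The clique on [8, 12, 18] has size 3, forcing χ ≥ 3, and the coloring below uses 3 colors, so χ(G) = 3.
A valid 3-coloring: color 1: [12]; color 2: [8, 9, 11, 13, 15]; color 3: [10, 14, 16, 17, 18].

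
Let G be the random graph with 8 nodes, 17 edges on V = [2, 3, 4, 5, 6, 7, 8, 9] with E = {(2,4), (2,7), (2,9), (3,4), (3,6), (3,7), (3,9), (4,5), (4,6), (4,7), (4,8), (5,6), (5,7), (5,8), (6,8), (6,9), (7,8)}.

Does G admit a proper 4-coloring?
A valid 4-coloring: color 1: [4, 9]; color 2: [6, 7]; color 3: [2, 3, 8]; color 4: [5].
(χ(G) = 4 ≤ 4.)

Yes, G is 4-colorable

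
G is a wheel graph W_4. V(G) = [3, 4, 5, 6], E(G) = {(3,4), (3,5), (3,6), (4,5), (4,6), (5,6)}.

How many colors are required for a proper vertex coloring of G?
χ(G) = 4

Clique number ω(G) = 4 (lower bound: χ ≥ ω).
The clique on [3, 4, 5, 6] has size 4, forcing χ ≥ 4, and the coloring below uses 4 colors, so χ(G) = 4.
A valid 4-coloring: color 1: [5]; color 2: [3]; color 3: [6]; color 4: [4].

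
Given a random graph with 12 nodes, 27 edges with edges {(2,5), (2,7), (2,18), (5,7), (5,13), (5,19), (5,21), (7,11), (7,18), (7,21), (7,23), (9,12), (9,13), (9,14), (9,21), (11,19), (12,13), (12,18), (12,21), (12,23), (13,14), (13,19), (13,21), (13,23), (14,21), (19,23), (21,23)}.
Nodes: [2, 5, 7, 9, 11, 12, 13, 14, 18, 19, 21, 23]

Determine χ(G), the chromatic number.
χ(G) = 4

Clique number ω(G) = 4 (lower bound: χ ≥ ω).
The clique on [9, 12, 13, 21] has size 4, forcing χ ≥ 4, and the coloring below uses 4 colors, so χ(G) = 4.
A valid 4-coloring: color 1: [18, 19, 21]; color 2: [7, 13]; color 3: [5, 9, 11, 23]; color 4: [2, 12, 14].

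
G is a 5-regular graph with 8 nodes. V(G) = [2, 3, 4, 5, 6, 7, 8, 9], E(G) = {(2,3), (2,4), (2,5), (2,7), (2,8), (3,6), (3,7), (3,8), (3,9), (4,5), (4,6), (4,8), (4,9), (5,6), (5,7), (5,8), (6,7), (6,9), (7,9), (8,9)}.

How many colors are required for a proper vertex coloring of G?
Clique number ω(G) = 4 (lower bound: χ ≥ ω).
The clique on [3, 6, 7, 9] has size 4, forcing χ ≥ 4, and the coloring below uses 4 colors, so χ(G) = 4.
A valid 4-coloring: color 1: [6, 8]; color 2: [4, 7]; color 3: [3, 5]; color 4: [2, 9].

χ(G) = 4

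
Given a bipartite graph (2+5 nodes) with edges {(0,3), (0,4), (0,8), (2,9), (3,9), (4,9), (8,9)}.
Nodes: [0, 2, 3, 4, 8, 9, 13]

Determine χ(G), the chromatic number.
χ(G) = 2

Clique number ω(G) = 2 (lower bound: χ ≥ ω).
The graph is bipartite (no odd cycle), so 2 colors suffice: χ(G) = 2.
A valid 2-coloring: color 1: [0, 9, 13]; color 2: [2, 3, 4, 8].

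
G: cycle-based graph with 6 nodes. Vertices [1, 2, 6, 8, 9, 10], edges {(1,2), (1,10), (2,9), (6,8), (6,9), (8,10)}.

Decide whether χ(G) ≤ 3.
A valid 3-coloring: color 1: [2, 6, 10]; color 2: [1, 8, 9].
(χ(G) = 2 ≤ 3.)

Yes, G is 3-colorable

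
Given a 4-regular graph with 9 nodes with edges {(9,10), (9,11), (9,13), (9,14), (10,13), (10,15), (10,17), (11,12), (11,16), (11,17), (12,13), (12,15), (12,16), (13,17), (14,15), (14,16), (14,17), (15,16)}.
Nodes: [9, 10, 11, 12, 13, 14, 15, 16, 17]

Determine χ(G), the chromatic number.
Clique number ω(G) = 3 (lower bound: χ ≥ ω).
The clique on [9, 10, 13] has size 3, forcing χ ≥ 3, and the coloring below uses 3 colors, so χ(G) = 3.
A valid 3-coloring: color 1: [10, 12, 14]; color 2: [9, 16, 17]; color 3: [11, 13, 15].

χ(G) = 3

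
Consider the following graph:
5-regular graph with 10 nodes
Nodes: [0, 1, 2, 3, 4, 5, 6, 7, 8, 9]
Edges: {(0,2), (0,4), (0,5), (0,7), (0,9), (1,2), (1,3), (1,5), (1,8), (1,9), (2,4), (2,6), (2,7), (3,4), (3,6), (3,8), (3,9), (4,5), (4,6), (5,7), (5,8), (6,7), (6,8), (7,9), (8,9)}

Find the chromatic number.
χ(G) = 4

Clique number ω(G) = 4 (lower bound: χ ≥ ω).
The clique on [1, 3, 8, 9] has size 4, forcing χ ≥ 4, and the coloring below uses 4 colors, so χ(G) = 4.
A valid 4-coloring: color 1: [5, 6, 9]; color 2: [2, 3]; color 3: [1, 4, 7]; color 4: [0, 8].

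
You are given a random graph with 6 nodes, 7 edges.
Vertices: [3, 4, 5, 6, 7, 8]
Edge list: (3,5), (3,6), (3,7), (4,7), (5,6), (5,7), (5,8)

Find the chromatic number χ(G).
Clique number ω(G) = 3 (lower bound: χ ≥ ω).
The clique on [3, 5, 6] has size 3, forcing χ ≥ 3, and the coloring below uses 3 colors, so χ(G) = 3.
A valid 3-coloring: color 1: [4, 5]; color 2: [6, 7, 8]; color 3: [3].

χ(G) = 3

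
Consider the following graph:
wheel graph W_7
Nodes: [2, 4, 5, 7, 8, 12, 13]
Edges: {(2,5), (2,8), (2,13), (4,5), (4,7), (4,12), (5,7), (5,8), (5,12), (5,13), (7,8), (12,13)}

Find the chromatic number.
χ(G) = 3

Clique number ω(G) = 3 (lower bound: χ ≥ ω).
The clique on [2, 5, 8] has size 3, forcing χ ≥ 3, and the coloring below uses 3 colors, so χ(G) = 3.
A valid 3-coloring: color 1: [5]; color 2: [4, 8, 13]; color 3: [2, 7, 12].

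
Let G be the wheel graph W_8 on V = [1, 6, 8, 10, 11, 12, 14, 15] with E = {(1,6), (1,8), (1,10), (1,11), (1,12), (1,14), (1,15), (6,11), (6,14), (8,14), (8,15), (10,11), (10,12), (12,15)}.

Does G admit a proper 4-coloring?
Yes, G is 4-colorable

A valid 4-coloring: color 1: [1]; color 2: [6, 10, 15]; color 3: [8, 11, 12]; color 4: [14].
(χ(G) = 4 ≤ 4.)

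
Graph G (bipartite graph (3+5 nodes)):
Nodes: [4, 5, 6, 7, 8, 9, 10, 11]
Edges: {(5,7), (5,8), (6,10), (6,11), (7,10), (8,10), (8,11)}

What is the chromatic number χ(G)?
Clique number ω(G) = 2 (lower bound: χ ≥ ω).
The graph is bipartite (no odd cycle), so 2 colors suffice: χ(G) = 2.
A valid 2-coloring: color 1: [4, 6, 7, 8, 9]; color 2: [5, 10, 11].

χ(G) = 2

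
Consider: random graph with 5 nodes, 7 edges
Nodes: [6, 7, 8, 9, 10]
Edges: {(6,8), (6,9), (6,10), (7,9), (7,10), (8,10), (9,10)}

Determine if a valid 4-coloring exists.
A valid 4-coloring: color 1: [10]; color 2: [6, 7]; color 3: [8, 9].
(χ(G) = 3 ≤ 4.)

Yes, G is 4-colorable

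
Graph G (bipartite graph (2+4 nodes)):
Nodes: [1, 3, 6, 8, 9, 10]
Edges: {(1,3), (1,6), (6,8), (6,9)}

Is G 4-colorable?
A valid 4-coloring: color 1: [3, 6, 10]; color 2: [1, 8, 9].
(χ(G) = 2 ≤ 4.)

Yes, G is 4-colorable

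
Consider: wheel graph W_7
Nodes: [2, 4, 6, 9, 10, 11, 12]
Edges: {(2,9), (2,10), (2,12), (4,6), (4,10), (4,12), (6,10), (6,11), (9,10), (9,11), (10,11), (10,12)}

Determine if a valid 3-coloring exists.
A valid 3-coloring: color 1: [10]; color 2: [6, 9, 12]; color 3: [2, 4, 11].
(χ(G) = 3 ≤ 3.)

Yes, G is 3-colorable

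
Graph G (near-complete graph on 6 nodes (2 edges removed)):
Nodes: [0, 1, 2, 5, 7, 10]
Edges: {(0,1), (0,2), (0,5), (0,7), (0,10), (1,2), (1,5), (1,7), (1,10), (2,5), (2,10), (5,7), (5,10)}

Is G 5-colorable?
Yes, G is 5-colorable

A valid 5-coloring: color 1: [0]; color 2: [1]; color 3: [5]; color 4: [7, 10]; color 5: [2].
(χ(G) = 5 ≤ 5.)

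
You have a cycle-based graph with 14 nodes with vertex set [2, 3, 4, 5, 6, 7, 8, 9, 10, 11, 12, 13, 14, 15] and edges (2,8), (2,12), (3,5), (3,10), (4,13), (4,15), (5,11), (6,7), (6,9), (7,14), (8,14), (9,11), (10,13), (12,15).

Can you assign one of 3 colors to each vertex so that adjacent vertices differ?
A valid 3-coloring: color 1: [4, 5, 7, 8, 9, 10, 12]; color 2: [2, 3, 6, 11, 13, 14, 15].
(χ(G) = 2 ≤ 3.)

Yes, G is 3-colorable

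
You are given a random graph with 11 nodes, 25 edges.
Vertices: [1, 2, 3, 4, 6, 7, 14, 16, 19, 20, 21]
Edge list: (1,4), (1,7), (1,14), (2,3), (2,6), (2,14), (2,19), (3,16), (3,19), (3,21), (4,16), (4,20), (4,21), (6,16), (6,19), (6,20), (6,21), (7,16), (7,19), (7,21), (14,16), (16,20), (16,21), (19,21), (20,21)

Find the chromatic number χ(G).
Clique number ω(G) = 4 (lower bound: χ ≥ ω).
The clique on [4, 16, 20, 21] has size 4, forcing χ ≥ 4, and the coloring below uses 4 colors, so χ(G) = 4.
A valid 4-coloring: color 1: [1, 2, 21]; color 2: [16, 19]; color 3: [3, 4, 6, 7, 14]; color 4: [20].

χ(G) = 4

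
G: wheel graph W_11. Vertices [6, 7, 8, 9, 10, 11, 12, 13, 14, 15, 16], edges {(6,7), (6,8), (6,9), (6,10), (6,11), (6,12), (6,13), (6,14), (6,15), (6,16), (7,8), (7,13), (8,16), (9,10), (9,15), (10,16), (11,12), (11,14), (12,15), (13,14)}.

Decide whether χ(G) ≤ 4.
A valid 4-coloring: color 1: [6]; color 2: [8, 10, 11, 13, 15]; color 3: [7, 9, 12, 14, 16].
(χ(G) = 3 ≤ 4.)

Yes, G is 4-colorable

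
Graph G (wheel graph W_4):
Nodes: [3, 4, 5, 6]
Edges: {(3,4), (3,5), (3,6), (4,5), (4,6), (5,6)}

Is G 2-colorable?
The clique on vertices [3, 4, 5, 6] has size 4 > 2, so it alone needs 4 colors.

No, G is not 2-colorable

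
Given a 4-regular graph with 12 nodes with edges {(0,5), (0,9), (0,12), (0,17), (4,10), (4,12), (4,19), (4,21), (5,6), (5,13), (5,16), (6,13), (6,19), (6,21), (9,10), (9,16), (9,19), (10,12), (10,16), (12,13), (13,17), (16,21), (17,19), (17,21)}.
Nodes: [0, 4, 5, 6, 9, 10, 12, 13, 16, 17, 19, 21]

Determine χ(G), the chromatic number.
χ(G) = 3

Clique number ω(G) = 3 (lower bound: χ ≥ ω).
The clique on [4, 10, 12] has size 3, forcing χ ≥ 3, and the coloring below uses 3 colors, so χ(G) = 3.
A valid 3-coloring: color 1: [5, 9, 12, 17]; color 2: [0, 4, 6, 16]; color 3: [10, 13, 19, 21].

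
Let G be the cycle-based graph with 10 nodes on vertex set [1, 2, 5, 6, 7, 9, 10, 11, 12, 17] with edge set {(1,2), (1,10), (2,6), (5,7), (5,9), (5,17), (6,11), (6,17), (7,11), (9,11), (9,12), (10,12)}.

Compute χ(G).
Clique number ω(G) = 2 (lower bound: χ ≥ ω).
Odd cycle [17, 6, 11, 9, 5] needs 3 colors (χ ≥ 3).
The coloring below uses 3 colors, so χ(G) = 3.
A valid 3-coloring: color 1: [1, 6, 7, 9]; color 2: [2, 5, 10, 11]; color 3: [12, 17].

χ(G) = 3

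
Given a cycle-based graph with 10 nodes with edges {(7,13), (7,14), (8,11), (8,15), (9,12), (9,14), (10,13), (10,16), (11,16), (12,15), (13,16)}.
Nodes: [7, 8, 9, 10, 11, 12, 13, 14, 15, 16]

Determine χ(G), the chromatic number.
χ(G) = 3

Clique number ω(G) = 3 (lower bound: χ ≥ ω).
The clique on [10, 13, 16] has size 3, forcing χ ≥ 3, and the coloring below uses 3 colors, so χ(G) = 3.
A valid 3-coloring: color 1: [7, 8, 9, 16]; color 2: [11, 12, 13, 14]; color 3: [10, 15].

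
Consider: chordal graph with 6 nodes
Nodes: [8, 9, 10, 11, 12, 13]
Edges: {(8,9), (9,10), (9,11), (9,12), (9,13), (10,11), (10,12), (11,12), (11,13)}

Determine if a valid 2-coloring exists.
No, G is not 2-colorable

The clique on vertices [9, 10, 11, 12] has size 4 > 2, so it alone needs 4 colors.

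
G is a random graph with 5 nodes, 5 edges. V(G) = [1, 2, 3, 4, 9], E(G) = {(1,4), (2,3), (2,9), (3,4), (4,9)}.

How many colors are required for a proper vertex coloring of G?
Clique number ω(G) = 2 (lower bound: χ ≥ ω).
The graph is bipartite (no odd cycle), so 2 colors suffice: χ(G) = 2.
A valid 2-coloring: color 1: [2, 4]; color 2: [1, 3, 9].

χ(G) = 2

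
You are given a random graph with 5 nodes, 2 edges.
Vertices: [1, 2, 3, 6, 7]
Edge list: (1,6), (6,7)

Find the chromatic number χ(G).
χ(G) = 2

Clique number ω(G) = 2 (lower bound: χ ≥ ω).
The graph is bipartite (no odd cycle), so 2 colors suffice: χ(G) = 2.
A valid 2-coloring: color 1: [2, 3, 6]; color 2: [1, 7].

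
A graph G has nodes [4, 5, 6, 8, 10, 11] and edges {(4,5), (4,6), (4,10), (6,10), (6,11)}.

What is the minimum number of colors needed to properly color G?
Clique number ω(G) = 3 (lower bound: χ ≥ ω).
The clique on [4, 6, 10] has size 3, forcing χ ≥ 3, and the coloring below uses 3 colors, so χ(G) = 3.
A valid 3-coloring: color 1: [4, 8, 11]; color 2: [5, 6]; color 3: [10].

χ(G) = 3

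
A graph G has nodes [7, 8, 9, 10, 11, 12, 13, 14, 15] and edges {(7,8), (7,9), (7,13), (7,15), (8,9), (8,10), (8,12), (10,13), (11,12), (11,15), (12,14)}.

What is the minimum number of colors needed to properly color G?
Clique number ω(G) = 3 (lower bound: χ ≥ ω).
The clique on [7, 8, 9] has size 3, forcing χ ≥ 3, and the coloring below uses 3 colors, so χ(G) = 3.
A valid 3-coloring: color 1: [7, 10, 12]; color 2: [8, 11, 13, 14]; color 3: [9, 15].

χ(G) = 3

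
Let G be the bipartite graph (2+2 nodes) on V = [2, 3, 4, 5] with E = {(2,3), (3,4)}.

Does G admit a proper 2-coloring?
Yes, G is 2-colorable

A valid 2-coloring: color 1: [3, 5]; color 2: [2, 4].
(χ(G) = 2 ≤ 2.)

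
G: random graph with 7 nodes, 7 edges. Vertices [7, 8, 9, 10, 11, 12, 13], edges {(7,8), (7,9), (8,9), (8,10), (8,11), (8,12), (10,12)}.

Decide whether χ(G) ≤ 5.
Yes, G is 5-colorable

A valid 5-coloring: color 1: [8, 13]; color 2: [9, 10, 11]; color 3: [7, 12].
(χ(G) = 3 ≤ 5.)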